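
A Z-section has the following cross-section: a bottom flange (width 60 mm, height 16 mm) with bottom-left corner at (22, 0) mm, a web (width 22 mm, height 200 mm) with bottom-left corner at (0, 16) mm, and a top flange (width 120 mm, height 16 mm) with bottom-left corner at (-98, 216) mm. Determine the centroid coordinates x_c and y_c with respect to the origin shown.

x_c = 3.48 mm, y_c = 130.24 mm

bottom flange: A = 60 × 16 = 960.00, centroid at (52.00, 8.00).
web: A = 22 × 200 = 4400.00, centroid at (11.00, 116.00).
top flange: A = 120 × 16 = 1920.00, centroid at (-38.00, 224.00).
ΣA = 7280.00 mm², ΣAx_c = 25360.00 mm³, ΣAy_c = 948160.00 mm³.
x_c = 25360.00/7280.00 = 3.48 mm; y_c = 948160.00/7280.00 = 130.24 mm.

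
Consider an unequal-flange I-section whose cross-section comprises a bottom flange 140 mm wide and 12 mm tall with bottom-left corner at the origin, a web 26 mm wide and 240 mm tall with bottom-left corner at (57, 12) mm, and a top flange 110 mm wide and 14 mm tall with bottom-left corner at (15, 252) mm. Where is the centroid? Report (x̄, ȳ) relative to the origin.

bottom flange: A = 140 × 12 = 1680.00, centroid at (70.00, 6.00).
web: A = 26 × 240 = 6240.00, centroid at (70.00, 132.00).
top flange: A = 110 × 14 = 1540.00, centroid at (70.00, 259.00).
ΣA = 9460.00 mm²
ΣAx̄ = (1680.00)(70.00) + (6240.00)(70.00) + (1540.00)(70.00) = 662200.00 mm³
ΣAȳ = (1680.00)(6.00) + (6240.00)(132.00) + (1540.00)(259.00) = 1232620.00 mm³
x̄ = 662200.00 / 9460.00 = 70.00 mm
ȳ = 1232620.00 / 9460.00 = 130.30 mm

x̄ = 70.00 mm, ȳ = 130.30 mm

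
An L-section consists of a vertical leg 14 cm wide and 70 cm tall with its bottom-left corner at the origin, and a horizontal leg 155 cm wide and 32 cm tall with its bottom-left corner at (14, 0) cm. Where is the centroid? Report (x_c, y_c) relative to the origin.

vertical leg: A = 14 × 70 = 980.00, centroid at (7.00, 35.00).
horizontal leg: A = 155 × 32 = 4960.00, centroid at (91.50, 16.00).
ΣA = 5940.00 cm², ΣAx_c = 460700.00 cm³, ΣAy_c = 113660.00 cm³.
x_c = 460700.00/5940.00 = 77.56 cm; y_c = 113660.00/5940.00 = 19.13 cm.

x_c = 77.56 cm, y_c = 19.13 cm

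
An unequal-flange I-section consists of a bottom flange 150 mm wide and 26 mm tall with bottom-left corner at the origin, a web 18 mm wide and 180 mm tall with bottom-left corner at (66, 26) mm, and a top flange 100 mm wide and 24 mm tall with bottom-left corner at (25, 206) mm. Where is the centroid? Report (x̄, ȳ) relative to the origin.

bottom flange: A = 150 × 26 = 3900.00, centroid at (75.00, 13.00).
web: A = 18 × 180 = 3240.00, centroid at (75.00, 116.00).
top flange: A = 100 × 24 = 2400.00, centroid at (75.00, 218.00).
ΣA = 9540.00 mm²
ΣAx̄ = (3900.00)(75.00) + (3240.00)(75.00) + (2400.00)(75.00) = 715500.00 mm³
ΣAȳ = (3900.00)(13.00) + (3240.00)(116.00) + (2400.00)(218.00) = 949740.00 mm³
x̄ = 715500.00 / 9540.00 = 75.00 mm
ȳ = 949740.00 / 9540.00 = 99.55 mm

x̄ = 75.00 mm, ȳ = 99.55 mm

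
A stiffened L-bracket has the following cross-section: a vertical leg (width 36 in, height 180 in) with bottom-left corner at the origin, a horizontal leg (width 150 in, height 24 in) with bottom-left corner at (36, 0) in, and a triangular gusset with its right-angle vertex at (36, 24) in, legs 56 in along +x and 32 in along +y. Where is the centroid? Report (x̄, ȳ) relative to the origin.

vertical leg: A = 36 × 180 = 6480.00, centroid at (18.00, 90.00).
horizontal leg: A = 150 × 24 = 3600.00, centroid at (111.00, 12.00).
gusset: A = ½·56·32 = 896.00, centroid at (54.67, 34.67).
ΣA = 10976.00 in²
ΣAx̄ = (6480.00)(18.00) + (3600.00)(111.00) + (896.00)(54.67) = 565221.33 in³
ΣAȳ = (6480.00)(90.00) + (3600.00)(12.00) + (896.00)(34.67) = 657461.33 in³
x̄ = 565221.33 / 10976.00 = 51.50 in
ȳ = 657461.33 / 10976.00 = 59.90 in

x̄ = 51.50 in, ȳ = 59.90 in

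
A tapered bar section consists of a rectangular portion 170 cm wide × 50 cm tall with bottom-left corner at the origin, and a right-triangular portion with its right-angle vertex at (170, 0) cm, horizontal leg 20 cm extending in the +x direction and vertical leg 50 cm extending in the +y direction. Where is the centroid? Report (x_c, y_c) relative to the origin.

x_c = 90.09 cm, y_c = 24.54 cm

rectangular portion: A = 170 × 50 = 8500.00, centroid at (85.00, 25.00).
triangular portion: A = ½·20·50 = 500.00, centroid at (176.67, 16.67).
ΣA = 9000.00 cm²
ΣAx_c = (8500.00)(85.00) + (500.00)(176.67) = 810833.33 cm³
ΣAy_c = (8500.00)(25.00) + (500.00)(16.67) = 220833.33 cm³
x_c = 810833.33 / 9000.00 = 90.09 cm
y_c = 220833.33 / 9000.00 = 24.54 cm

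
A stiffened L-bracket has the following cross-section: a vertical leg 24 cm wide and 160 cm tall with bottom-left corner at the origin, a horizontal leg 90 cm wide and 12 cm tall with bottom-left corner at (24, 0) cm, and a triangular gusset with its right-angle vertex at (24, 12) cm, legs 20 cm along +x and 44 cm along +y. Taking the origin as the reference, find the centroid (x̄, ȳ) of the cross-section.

vertical leg: A = 24 × 160 = 3840.00, centroid at (12.00, 80.00).
horizontal leg: A = 90 × 12 = 1080.00, centroid at (69.00, 6.00).
gusset: A = ½·20·44 = 440.00, centroid at (30.67, 26.67).
ΣA = 5360.00 cm²
ΣAx̄ = (3840.00)(12.00) + (1080.00)(69.00) + (440.00)(30.67) = 134093.33 cm³
ΣAȳ = (3840.00)(80.00) + (1080.00)(6.00) + (440.00)(26.67) = 325413.33 cm³
x̄ = 134093.33 / 5360.00 = 25.02 cm
ȳ = 325413.33 / 5360.00 = 60.71 cm

x̄ = 25.02 cm, ȳ = 60.71 cm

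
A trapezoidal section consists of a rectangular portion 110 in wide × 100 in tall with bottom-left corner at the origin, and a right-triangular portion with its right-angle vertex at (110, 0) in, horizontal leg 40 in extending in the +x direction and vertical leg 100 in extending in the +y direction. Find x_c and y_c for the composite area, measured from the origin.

x_c = 65.51 in, y_c = 47.44 in

rectangular portion: A = 110 × 100 = 11000.00, centroid at (55.00, 50.00).
triangular portion: A = ½·40·100 = 2000.00, centroid at (123.33, 33.33).
ΣA = 13000.00 in²
ΣAx_c = (11000.00)(55.00) + (2000.00)(123.33) = 851666.67 in³
ΣAy_c = (11000.00)(50.00) + (2000.00)(33.33) = 616666.67 in³
x_c = 851666.67 / 13000.00 = 65.51 in
y_c = 616666.67 / 13000.00 = 47.44 in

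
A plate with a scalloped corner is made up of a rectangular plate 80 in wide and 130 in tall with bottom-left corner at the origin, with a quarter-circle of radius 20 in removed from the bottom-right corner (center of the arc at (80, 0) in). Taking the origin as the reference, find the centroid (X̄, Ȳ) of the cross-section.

Part | A | x̄ᵢ | ȳᵢ | A·x̄ᵢ | A·ȳᵢ
plate | 10400.00 | 40.00 | 65.00 | 416000.00 | 676000.00
removed quarter-circle | -314.16 | 71.51 | 8.49 | -22466.07 | -2666.67
Σ | 10085.84 |  |  | 393533.93 | 673333.33
X̄ = 393533.93 / 10085.84 = 39.02 in
Ȳ = 673333.33 / 10085.84 = 66.76 in

X̄ = 39.02 in, Ȳ = 66.76 in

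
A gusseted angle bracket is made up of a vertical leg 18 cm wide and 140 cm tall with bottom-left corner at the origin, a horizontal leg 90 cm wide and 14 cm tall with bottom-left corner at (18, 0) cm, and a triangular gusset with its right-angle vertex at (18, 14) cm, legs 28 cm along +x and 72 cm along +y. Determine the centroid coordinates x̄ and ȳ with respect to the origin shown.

x̄ = 27.07 cm, ȳ = 46.68 cm

vertical leg: A = 18 × 140 = 2520.00, centroid at (9.00, 70.00).
horizontal leg: A = 90 × 14 = 1260.00, centroid at (63.00, 7.00).
gusset: A = ½·28·72 = 1008.00, centroid at (27.33, 38.00).
ΣA = 4788.00 cm², ΣAx̄ = 129612.00 cm³, ΣAȳ = 223524.00 cm³.
x̄ = 129612.00/4788.00 = 27.07 cm; ȳ = 223524.00/4788.00 = 46.68 cm.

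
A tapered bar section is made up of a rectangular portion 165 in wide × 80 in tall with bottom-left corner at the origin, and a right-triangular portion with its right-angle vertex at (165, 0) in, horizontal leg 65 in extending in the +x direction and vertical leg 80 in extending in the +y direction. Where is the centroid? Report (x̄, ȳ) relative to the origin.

x̄ = 99.64 in, ȳ = 37.81 in

Part | A | x̄ᵢ | ȳᵢ | A·x̄ᵢ | A·ȳᵢ
rectangular portion | 13200.00 | 82.50 | 40.00 | 1089000.00 | 528000.00
triangular portion | 2600.00 | 186.67 | 26.67 | 485333.33 | 69333.33
Σ | 15800.00 |  |  | 1574333.33 | 597333.33
x̄ = 1574333.33 / 15800.00 = 99.64 in
ȳ = 597333.33 / 15800.00 = 37.81 in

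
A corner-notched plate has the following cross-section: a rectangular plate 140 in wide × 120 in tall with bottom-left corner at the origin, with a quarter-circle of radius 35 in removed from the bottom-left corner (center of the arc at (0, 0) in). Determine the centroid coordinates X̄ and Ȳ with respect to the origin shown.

X̄ = 73.35 in, Ȳ = 62.74 in

plate: A = 140 × 120 = 16800.00, centroid at (70.00, 60.00).
removed quarter-circle: A = −¼π·35² = -962.11, centroid at (14.85, 14.85).
ΣA = 15837.89 in², ΣAX̄ = 1161708.33 in³, ΣAȲ = 993708.33 in³.
X̄ = 1161708.33/15837.89 = 73.35 in; Ȳ = 993708.33/15837.89 = 62.74 in.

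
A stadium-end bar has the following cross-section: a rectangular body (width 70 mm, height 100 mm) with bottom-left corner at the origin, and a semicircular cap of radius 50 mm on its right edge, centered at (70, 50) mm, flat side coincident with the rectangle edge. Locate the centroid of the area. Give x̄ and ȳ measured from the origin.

Part | A | x̄ᵢ | ȳᵢ | A·x̄ᵢ | A·ȳᵢ
rectangular body | 7000.00 | 35.00 | 50.00 | 245000.00 | 350000.00
semicircular end | 3926.99 | 91.22 | 50.00 | 358222.69 | 196349.54
Σ | 10926.99 |  |  | 603222.69 | 546349.54
x̄ = 603222.69 / 10926.99 = 55.20 mm
ȳ = 546349.54 / 10926.99 = 50.00 mm

x̄ = 55.20 mm, ȳ = 50.00 mm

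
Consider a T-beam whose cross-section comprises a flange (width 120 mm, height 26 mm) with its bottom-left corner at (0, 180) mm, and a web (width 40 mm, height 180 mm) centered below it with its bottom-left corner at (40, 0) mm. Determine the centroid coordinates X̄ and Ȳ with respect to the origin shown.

Part | A | x̄ᵢ | ȳᵢ | A·x̄ᵢ | A·ȳᵢ
web | 7200.00 | 60.00 | 90.00 | 432000.00 | 648000.00
flange | 3120.00 | 60.00 | 193.00 | 187200.00 | 602160.00
Σ | 10320.00 |  |  | 619200.00 | 1250160.00
X̄ = 619200.00 / 10320.00 = 60.00 mm
Ȳ = 1250160.00 / 10320.00 = 121.14 mm

X̄ = 60.00 mm, Ȳ = 121.14 mm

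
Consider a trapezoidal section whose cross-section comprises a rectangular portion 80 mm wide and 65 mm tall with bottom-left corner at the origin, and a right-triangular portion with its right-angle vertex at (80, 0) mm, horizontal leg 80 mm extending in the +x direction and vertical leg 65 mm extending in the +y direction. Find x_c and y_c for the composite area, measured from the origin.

x_c = 62.22 mm, y_c = 28.89 mm

rectangular portion: A = 80 × 65 = 5200.00, centroid at (40.00, 32.50).
triangular portion: A = ½·80·65 = 2600.00, centroid at (106.67, 21.67).
ΣA = 7800.00 mm²
ΣAx_c = (5200.00)(40.00) + (2600.00)(106.67) = 485333.33 mm³
ΣAy_c = (5200.00)(32.50) + (2600.00)(21.67) = 225333.33 mm³
x_c = 485333.33 / 7800.00 = 62.22 mm
y_c = 225333.33 / 7800.00 = 28.89 mm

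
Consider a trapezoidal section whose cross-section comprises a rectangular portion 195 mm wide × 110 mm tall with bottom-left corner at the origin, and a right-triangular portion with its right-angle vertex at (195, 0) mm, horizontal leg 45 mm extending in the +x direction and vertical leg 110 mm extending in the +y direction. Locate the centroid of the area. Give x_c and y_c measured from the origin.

Part | A | x̄ᵢ | ȳᵢ | A·x̄ᵢ | A·ȳᵢ
rectangular portion | 21450.00 | 97.50 | 55.00 | 2091375.00 | 1179750.00
triangular portion | 2475.00 | 210.00 | 36.67 | 519750.00 | 90750.00
Σ | 23925.00 |  |  | 2611125.00 | 1270500.00
x_c = 2611125.00 / 23925.00 = 109.14 mm
y_c = 1270500.00 / 23925.00 = 53.10 mm

x_c = 109.14 mm, y_c = 53.10 mm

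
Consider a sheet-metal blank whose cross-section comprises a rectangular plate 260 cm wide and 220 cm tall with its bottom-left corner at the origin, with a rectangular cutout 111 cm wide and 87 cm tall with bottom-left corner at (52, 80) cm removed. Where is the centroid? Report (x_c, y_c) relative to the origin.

plate: A = 260 × 220 = 57200.00, centroid at (130.00, 110.00).
hole: A = −(111 × 87) = -9657.00, centroid at (107.50, 123.50).
ΣA = 47543.00 cm²
ΣAx_c = (57200.00)(130.00) + (-9657.00)(107.50) = 6397872.50 cm³
ΣAy_c = (57200.00)(110.00) + (-9657.00)(123.50) = 5099360.50 cm³
x_c = 6397872.50 / 47543.00 = 134.57 cm
y_c = 5099360.50 / 47543.00 = 107.26 cm

x_c = 134.57 cm, y_c = 107.26 cm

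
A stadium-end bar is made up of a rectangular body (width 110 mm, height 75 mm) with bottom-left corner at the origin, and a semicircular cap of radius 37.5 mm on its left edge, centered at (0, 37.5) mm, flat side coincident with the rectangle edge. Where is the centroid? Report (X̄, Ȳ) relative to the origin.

rectangular body: A = 110 × 75 = 8250.00, centroid at (55.00, 37.50).
semicircular end: A = ½π·37.5² = 2208.93, centroid at (-15.92, 37.50).
ΣA = 10458.93 mm², ΣAX̄ = 418593.75 mm³, ΣAȲ = 392209.96 mm³.
X̄ = 418593.75/10458.93 = 40.02 mm; Ȳ = 392209.96/10458.93 = 37.50 mm.

X̄ = 40.02 mm, Ȳ = 37.50 mm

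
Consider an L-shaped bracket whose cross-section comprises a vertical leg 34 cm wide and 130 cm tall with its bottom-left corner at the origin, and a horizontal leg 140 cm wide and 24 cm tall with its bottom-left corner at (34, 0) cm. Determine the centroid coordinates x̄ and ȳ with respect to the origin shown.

x̄ = 54.57 cm, ȳ = 42.11 cm

Part | A | x̄ᵢ | ȳᵢ | A·x̄ᵢ | A·ȳᵢ
vertical leg | 4420.00 | 17.00 | 65.00 | 75140.00 | 287300.00
horizontal leg | 3360.00 | 104.00 | 12.00 | 349440.00 | 40320.00
Σ | 7780.00 |  |  | 424580.00 | 327620.00
x̄ = 424580.00 / 7780.00 = 54.57 cm
ȳ = 327620.00 / 7780.00 = 42.11 cm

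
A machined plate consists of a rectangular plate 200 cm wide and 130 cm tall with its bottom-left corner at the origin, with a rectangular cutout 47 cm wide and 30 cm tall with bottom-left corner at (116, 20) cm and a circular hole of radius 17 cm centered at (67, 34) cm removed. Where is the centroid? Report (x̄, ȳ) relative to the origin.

plate: A = 200 × 130 = 26000.00, centroid at (100.00, 65.00).
hole 1: A = −(47 × 30) = -1410.00, centroid at (139.50, 35.00).
hole 2: A = −π·17² = -907.92, centroid at (67.00, 34.00).
ΣA = 23682.08 cm², ΣAx̄ = 2342474.34 cm³, ΣAȳ = 1609780.71 cm³.
x̄ = 2342474.34/23682.08 = 98.91 cm; ȳ = 1609780.71/23682.08 = 67.97 cm.

x̄ = 98.91 cm, ȳ = 67.97 cm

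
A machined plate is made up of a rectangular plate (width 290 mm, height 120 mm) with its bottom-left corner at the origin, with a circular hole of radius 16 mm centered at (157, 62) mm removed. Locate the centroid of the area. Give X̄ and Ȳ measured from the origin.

Part | A | x̄ᵢ | ȳᵢ | A·x̄ᵢ | A·ȳᵢ
plate | 34800.00 | 145.00 | 60.00 | 5046000.00 | 2088000.00
hole | -804.25 | 157.00 | 62.00 | -126266.89 | -49863.36
Σ | 33995.75 |  |  | 4919733.11 | 2038136.64
X̄ = 4919733.11 / 33995.75 = 144.72 mm
Ȳ = 2038136.64 / 33995.75 = 59.95 mm

X̄ = 144.72 mm, Ȳ = 59.95 mm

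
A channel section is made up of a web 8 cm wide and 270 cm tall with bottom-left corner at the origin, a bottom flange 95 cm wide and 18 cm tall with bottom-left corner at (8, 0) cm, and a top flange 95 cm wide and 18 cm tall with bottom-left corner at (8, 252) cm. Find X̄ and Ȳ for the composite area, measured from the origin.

X̄ = 35.56 cm, Ȳ = 135.00 cm

Part | A | x̄ᵢ | ȳᵢ | A·x̄ᵢ | A·ȳᵢ
web | 2160.00 | 4.00 | 135.00 | 8640.00 | 291600.00
bottom flange | 1710.00 | 55.50 | 9.00 | 94905.00 | 15390.00
top flange | 1710.00 | 55.50 | 261.00 | 94905.00 | 446310.00
Σ | 5580.00 |  |  | 198450.00 | 753300.00
X̄ = 198450.00 / 5580.00 = 35.56 cm
Ȳ = 753300.00 / 5580.00 = 135.00 cm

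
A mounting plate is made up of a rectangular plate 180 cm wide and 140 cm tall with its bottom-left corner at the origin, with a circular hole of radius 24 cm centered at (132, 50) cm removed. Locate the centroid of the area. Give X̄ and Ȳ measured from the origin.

Part | A | x̄ᵢ | ȳᵢ | A·x̄ᵢ | A·ȳᵢ
plate | 25200.00 | 90.00 | 70.00 | 2268000.00 | 1764000.00
hole | -1809.56 | 132.00 | 50.00 | -238861.57 | -90477.87
Σ | 23390.44 |  |  | 2029138.43 | 1673522.13
X̄ = 2029138.43 / 23390.44 = 86.75 cm
Ȳ = 1673522.13 / 23390.44 = 71.55 cm

X̄ = 86.75 cm, Ȳ = 71.55 cm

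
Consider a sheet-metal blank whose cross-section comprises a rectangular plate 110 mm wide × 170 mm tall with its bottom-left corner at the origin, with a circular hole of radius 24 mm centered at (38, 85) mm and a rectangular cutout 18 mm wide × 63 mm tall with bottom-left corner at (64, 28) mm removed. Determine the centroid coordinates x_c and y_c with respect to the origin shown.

x_c = 55.66 mm, y_c = 86.84 mm

Part | A | x̄ᵢ | ȳᵢ | A·x̄ᵢ | A·ȳᵢ
plate | 18700.00 | 55.00 | 85.00 | 1028500.00 | 1589500.00
hole 1 | -1809.56 | 38.00 | 85.00 | -68763.18 | -153812.38
hole 2 | -1134.00 | 73.00 | 59.50 | -82782.00 | -67473.00
Σ | 15756.44 |  |  | 876954.82 | 1368214.62
x_c = 876954.82 / 15756.44 = 55.66 mm
y_c = 1368214.62 / 15756.44 = 86.84 mm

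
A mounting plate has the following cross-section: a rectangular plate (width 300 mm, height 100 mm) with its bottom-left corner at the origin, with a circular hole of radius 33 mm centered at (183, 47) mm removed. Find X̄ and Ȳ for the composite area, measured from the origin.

X̄ = 145.75 mm, Ȳ = 50.39 mm

plate: A = 300 × 100 = 30000.00, centroid at (150.00, 50.00).
hole: A = −π·33² = -3421.19, centroid at (183.00, 47.00).
ΣA = 26578.81 mm²
ΣAX̄ = (30000.00)(150.00) + (-3421.19)(183.00) = 3873921.42 mm³
ΣAȲ = (30000.00)(50.00) + (-3421.19)(47.00) = 1339203.86 mm³
X̄ = 3873921.42 / 26578.81 = 145.75 mm
Ȳ = 1339203.86 / 26578.81 = 50.39 mm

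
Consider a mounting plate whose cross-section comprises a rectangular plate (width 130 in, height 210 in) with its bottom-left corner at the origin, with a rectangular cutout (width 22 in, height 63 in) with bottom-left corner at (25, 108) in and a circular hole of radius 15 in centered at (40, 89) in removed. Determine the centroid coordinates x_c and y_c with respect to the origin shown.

plate: A = 130 × 210 = 27300.00, centroid at (65.00, 105.00).
hole 1: A = −(22 × 63) = -1386.00, centroid at (36.00, 139.50).
hole 2: A = −π·15² = -706.86, centroid at (40.00, 89.00).
ΣA = 25207.14 in², ΣAx_c = 1696329.67 in³, ΣAy_c = 2610242.61 in³.
x_c = 1696329.67/25207.14 = 67.30 in; y_c = 2610242.61/25207.14 = 103.55 in.

x_c = 67.30 in, y_c = 103.55 in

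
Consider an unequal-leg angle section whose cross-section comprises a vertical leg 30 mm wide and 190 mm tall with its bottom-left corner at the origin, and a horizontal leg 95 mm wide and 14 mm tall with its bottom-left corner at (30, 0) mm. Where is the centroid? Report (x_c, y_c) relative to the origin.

x_c = 26.82 mm, y_c = 78.35 mm

Part | A | x̄ᵢ | ȳᵢ | A·x̄ᵢ | A·ȳᵢ
vertical leg | 5700.00 | 15.00 | 95.00 | 85500.00 | 541500.00
horizontal leg | 1330.00 | 77.50 | 7.00 | 103075.00 | 9310.00
Σ | 7030.00 |  |  | 188575.00 | 550810.00
x_c = 188575.00 / 7030.00 = 26.82 mm
y_c = 550810.00 / 7030.00 = 78.35 mm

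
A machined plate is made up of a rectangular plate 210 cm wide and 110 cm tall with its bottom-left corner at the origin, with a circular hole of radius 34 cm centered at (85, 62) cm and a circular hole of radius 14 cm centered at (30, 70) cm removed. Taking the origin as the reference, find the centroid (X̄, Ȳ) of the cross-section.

plate: A = 210 × 110 = 23100.00, centroid at (105.00, 55.00).
hole 1: A = −π·34² = -3631.68, centroid at (85.00, 62.00).
hole 2: A = −π·14² = -615.75, centroid at (30.00, 70.00).
ΣA = 18852.57 cm²
ΣAX̄ = (23100.00)(105.00) + (-3631.68)(85.00) + (-615.75)(30.00) = 2098334.54 cm³
ΣAȲ = (23100.00)(55.00) + (-3631.68)(62.00) + (-615.75)(70.00) = 1002233.12 cm³
X̄ = 2098334.54 / 18852.57 = 111.30 cm
Ȳ = 1002233.12 / 18852.57 = 53.16 cm

X̄ = 111.30 cm, Ȳ = 53.16 cm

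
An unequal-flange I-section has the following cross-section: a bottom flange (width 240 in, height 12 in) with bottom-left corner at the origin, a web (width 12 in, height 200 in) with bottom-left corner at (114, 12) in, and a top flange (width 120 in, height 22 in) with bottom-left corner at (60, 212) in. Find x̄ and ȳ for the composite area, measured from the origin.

bottom flange: A = 240 × 12 = 2880.00, centroid at (120.00, 6.00).
web: A = 12 × 200 = 2400.00, centroid at (120.00, 112.00).
top flange: A = 120 × 22 = 2640.00, centroid at (120.00, 223.00).
ΣA = 7920.00 in²
ΣAx̄ = (2880.00)(120.00) + (2400.00)(120.00) + (2640.00)(120.00) = 950400.00 in³
ΣAȳ = (2880.00)(6.00) + (2400.00)(112.00) + (2640.00)(223.00) = 874800.00 in³
x̄ = 950400.00 / 7920.00 = 120.00 in
ȳ = 874800.00 / 7920.00 = 110.45 in

x̄ = 120.00 in, ȳ = 110.45 in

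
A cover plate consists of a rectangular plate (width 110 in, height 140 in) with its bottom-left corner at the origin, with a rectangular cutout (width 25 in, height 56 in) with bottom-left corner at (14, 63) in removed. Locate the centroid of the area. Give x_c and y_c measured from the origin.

plate: A = 110 × 140 = 15400.00, centroid at (55.00, 70.00).
hole: A = −(25 × 56) = -1400.00, centroid at (26.50, 91.00).
ΣA = 14000.00 in², ΣAx_c = 809900.00 in³, ΣAy_c = 950600.00 in³.
x_c = 809900.00/14000.00 = 57.85 in; y_c = 950600.00/14000.00 = 67.90 in.

x_c = 57.85 in, y_c = 67.90 in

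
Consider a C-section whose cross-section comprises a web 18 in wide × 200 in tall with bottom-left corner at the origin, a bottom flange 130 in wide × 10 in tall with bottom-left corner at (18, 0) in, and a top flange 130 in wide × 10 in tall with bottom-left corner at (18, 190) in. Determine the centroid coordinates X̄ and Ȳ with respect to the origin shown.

X̄ = 40.03 in, Ȳ = 100.00 in

Part | A | x̄ᵢ | ȳᵢ | A·x̄ᵢ | A·ȳᵢ
web | 3600.00 | 9.00 | 100.00 | 32400.00 | 360000.00
bottom flange | 1300.00 | 83.00 | 5.00 | 107900.00 | 6500.00
top flange | 1300.00 | 83.00 | 195.00 | 107900.00 | 253500.00
Σ | 6200.00 |  |  | 248200.00 | 620000.00
X̄ = 248200.00 / 6200.00 = 40.03 in
Ȳ = 620000.00 / 6200.00 = 100.00 in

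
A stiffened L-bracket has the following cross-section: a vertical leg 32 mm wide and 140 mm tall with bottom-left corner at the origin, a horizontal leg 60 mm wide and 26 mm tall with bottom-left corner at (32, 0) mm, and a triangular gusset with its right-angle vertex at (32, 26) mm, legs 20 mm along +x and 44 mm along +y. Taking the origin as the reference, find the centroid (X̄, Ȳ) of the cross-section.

vertical leg: A = 32 × 140 = 4480.00, centroid at (16.00, 70.00).
horizontal leg: A = 60 × 26 = 1560.00, centroid at (62.00, 13.00).
gusset: A = ½·20·44 = 440.00, centroid at (38.67, 40.67).
ΣA = 6480.00 mm², ΣAX̄ = 185413.33 mm³, ΣAȲ = 351773.33 mm³.
X̄ = 185413.33/6480.00 = 28.61 mm; Ȳ = 351773.33/6480.00 = 54.29 mm.

X̄ = 28.61 mm, Ȳ = 54.29 mm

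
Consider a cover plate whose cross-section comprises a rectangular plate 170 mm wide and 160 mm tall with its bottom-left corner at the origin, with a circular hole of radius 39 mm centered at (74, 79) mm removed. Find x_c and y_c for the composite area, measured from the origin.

x_c = 87.34 mm, y_c = 80.21 mm

Part | A | x̄ᵢ | ȳᵢ | A·x̄ᵢ | A·ȳᵢ
plate | 27200.00 | 85.00 | 80.00 | 2312000.00 | 2176000.00
hole | -4778.36 | 74.00 | 79.00 | -353598.82 | -377490.63
Σ | 22421.64 |  |  | 1958401.18 | 1798509.37
x_c = 1958401.18 / 22421.64 = 87.34 mm
y_c = 1798509.37 / 22421.64 = 80.21 mm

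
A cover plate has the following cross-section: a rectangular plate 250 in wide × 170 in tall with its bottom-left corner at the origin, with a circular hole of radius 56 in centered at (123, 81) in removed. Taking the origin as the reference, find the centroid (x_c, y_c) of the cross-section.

x_c = 125.60 in, y_c = 86.21 in

plate: A = 250 × 170 = 42500.00, centroid at (125.00, 85.00).
hole: A = −π·56² = -9852.03, centroid at (123.00, 81.00).
ΣA = 32647.97 in², ΣAx_c = 4100699.75 in³, ΣAy_c = 2814485.20 in³.
x_c = 4100699.75/32647.97 = 125.60 in; y_c = 2814485.20/32647.97 = 86.21 in.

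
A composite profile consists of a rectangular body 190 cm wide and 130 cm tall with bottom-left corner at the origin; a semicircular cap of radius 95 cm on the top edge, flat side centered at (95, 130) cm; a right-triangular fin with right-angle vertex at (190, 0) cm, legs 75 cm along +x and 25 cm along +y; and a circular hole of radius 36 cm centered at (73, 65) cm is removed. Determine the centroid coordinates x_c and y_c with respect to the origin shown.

x_c = 100.65 cm, y_c = 105.29 cm

rectangular body: A = 190 × 130 = 24700.00, centroid at (95.00, 65.00).
semicircular top: A = ½π·95² = 14176.44, centroid at (95.00, 170.32).
triangular fin: A = ½·75·25 = 937.50, centroid at (215.00, 8.33).
hole: A = −π·36² = -4071.50, centroid at (73.00, 65.00).
ΣA = 35742.43 cm²
ΣAx_c = (24700.00)(95.00) + (14176.44)(95.00) + (937.50)(215.00) + (-4071.50)(73.00) = 3597604.20 cm³
ΣAy_c = (24700.00)(65.00) + (14176.44)(170.32) + (937.50)(8.33) + (-4071.50)(65.00) = 3763184.86 cm³
x_c = 3597604.20 / 35742.43 = 100.65 cm
y_c = 3763184.86 / 35742.43 = 105.29 cm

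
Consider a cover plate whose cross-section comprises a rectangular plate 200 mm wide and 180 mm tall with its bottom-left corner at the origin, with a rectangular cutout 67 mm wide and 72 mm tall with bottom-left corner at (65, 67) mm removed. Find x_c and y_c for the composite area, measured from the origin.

plate: A = 200 × 180 = 36000.00, centroid at (100.00, 90.00).
hole: A = −(67 × 72) = -4824.00, centroid at (98.50, 103.00).
ΣA = 31176.00 mm², ΣAx_c = 3124836.00 mm³, ΣAy_c = 2743128.00 mm³.
x_c = 3124836.00/31176.00 = 100.23 mm; y_c = 2743128.00/31176.00 = 87.99 mm.

x_c = 100.23 mm, y_c = 87.99 mm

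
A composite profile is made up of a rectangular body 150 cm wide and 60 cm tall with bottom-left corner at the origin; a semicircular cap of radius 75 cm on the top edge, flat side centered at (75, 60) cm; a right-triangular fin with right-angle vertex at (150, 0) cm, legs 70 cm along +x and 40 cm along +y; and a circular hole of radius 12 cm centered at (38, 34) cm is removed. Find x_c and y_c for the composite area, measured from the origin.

Part | A | x̄ᵢ | ȳᵢ | A·x̄ᵢ | A·ȳᵢ
rectangular body | 9000.00 | 75.00 | 30.00 | 675000.00 | 270000.00
semicircular top | 8835.73 | 75.00 | 91.83 | 662679.70 | 811393.76
triangular fin | 1400.00 | 173.33 | 13.33 | 242666.67 | 18666.67
hole | -452.39 | 38.00 | 34.00 | -17190.80 | -15381.24
Σ | 18783.34 |  |  | 1563155.57 | 1084679.19
x_c = 1563155.57 / 18783.34 = 83.22 cm
y_c = 1084679.19 / 18783.34 = 57.75 cm

x_c = 83.22 cm, y_c = 57.75 cm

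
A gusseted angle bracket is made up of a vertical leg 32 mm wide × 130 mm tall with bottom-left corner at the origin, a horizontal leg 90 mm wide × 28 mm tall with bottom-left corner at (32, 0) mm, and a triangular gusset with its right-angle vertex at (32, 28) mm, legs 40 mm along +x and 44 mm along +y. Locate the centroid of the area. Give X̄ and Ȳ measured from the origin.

X̄ = 39.75 mm, Ȳ = 45.40 mm

vertical leg: A = 32 × 130 = 4160.00, centroid at (16.00, 65.00).
horizontal leg: A = 90 × 28 = 2520.00, centroid at (77.00, 14.00).
gusset: A = ½·40·44 = 880.00, centroid at (45.33, 42.67).
ΣA = 7560.00 mm², ΣAX̄ = 300493.33 mm³, ΣAȲ = 343226.67 mm³.
X̄ = 300493.33/7560.00 = 39.75 mm; Ȳ = 343226.67/7560.00 = 45.40 mm.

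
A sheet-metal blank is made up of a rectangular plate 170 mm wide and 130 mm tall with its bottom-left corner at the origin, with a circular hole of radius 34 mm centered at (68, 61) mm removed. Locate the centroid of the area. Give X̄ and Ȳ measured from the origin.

X̄ = 88.34 mm, Ȳ = 65.79 mm

plate: A = 170 × 130 = 22100.00, centroid at (85.00, 65.00).
hole: A = −π·34² = -3631.68, centroid at (68.00, 61.00).
ΣA = 18468.32 mm²
ΣAX̄ = (22100.00)(85.00) + (-3631.68)(68.00) = 1631545.68 mm³
ΣAȲ = (22100.00)(65.00) + (-3631.68)(61.00) = 1214967.45 mm³
X̄ = 1631545.68 / 18468.32 = 88.34 mm
Ȳ = 1214967.45 / 18468.32 = 65.79 mm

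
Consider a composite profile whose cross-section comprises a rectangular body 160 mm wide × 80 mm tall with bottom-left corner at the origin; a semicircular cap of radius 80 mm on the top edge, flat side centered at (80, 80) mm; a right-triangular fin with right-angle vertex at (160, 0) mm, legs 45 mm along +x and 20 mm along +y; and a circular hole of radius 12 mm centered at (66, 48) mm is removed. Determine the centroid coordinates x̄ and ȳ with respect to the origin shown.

Part | A | x̄ᵢ | ȳᵢ | A·x̄ᵢ | A·ȳᵢ
rectangular body | 12800.00 | 80.00 | 40.00 | 1024000.00 | 512000.00
semicircular top | 10053.10 | 80.00 | 113.95 | 804247.72 | 1145581.05
triangular fin | 450.00 | 175.00 | 6.67 | 78750.00 | 3000.00
hole | -452.39 | 66.00 | 48.00 | -29857.70 | -21714.69
Σ | 22850.71 |  |  | 1877140.02 | 1638866.36
x̄ = 1877140.02 / 22850.71 = 82.15 mm
ȳ = 1638866.36 / 22850.71 = 71.72 mm

x̄ = 82.15 mm, ȳ = 71.72 mm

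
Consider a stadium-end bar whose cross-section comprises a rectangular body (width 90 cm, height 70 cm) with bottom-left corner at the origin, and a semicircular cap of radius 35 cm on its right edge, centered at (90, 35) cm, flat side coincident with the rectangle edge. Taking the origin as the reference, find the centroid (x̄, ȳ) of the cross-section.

rectangular body: A = 90 × 70 = 6300.00, centroid at (45.00, 35.00).
semicircular end: A = ½π·35² = 1924.23, centroid at (104.85, 35.00).
ΣA = 8224.23 cm²
ΣAx̄ = (6300.00)(45.00) + (1924.23)(104.85) = 485263.63 cm³
ΣAȳ = (6300.00)(35.00) + (1924.23)(35.00) = 287847.89 cm³
x̄ = 485263.63 / 8224.23 = 59.00 cm
ȳ = 287847.89 / 8224.23 = 35.00 cm

x̄ = 59.00 cm, ȳ = 35.00 cm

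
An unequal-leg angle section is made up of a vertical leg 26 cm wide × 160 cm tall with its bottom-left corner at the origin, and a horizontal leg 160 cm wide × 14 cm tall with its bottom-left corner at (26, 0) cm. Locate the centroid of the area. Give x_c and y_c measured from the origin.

vertical leg: A = 26 × 160 = 4160.00, centroid at (13.00, 80.00).
horizontal leg: A = 160 × 14 = 2240.00, centroid at (106.00, 7.00).
ΣA = 6400.00 cm², ΣAx_c = 291520.00 cm³, ΣAy_c = 348480.00 cm³.
x_c = 291520.00/6400.00 = 45.55 cm; y_c = 348480.00/6400.00 = 54.45 cm.

x_c = 45.55 cm, y_c = 54.45 cm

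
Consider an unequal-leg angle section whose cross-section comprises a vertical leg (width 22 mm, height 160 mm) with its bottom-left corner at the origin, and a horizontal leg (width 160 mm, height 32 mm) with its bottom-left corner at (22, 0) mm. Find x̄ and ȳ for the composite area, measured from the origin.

x̄ = 64.93 mm, ȳ = 42.07 mm

vertical leg: A = 22 × 160 = 3520.00, centroid at (11.00, 80.00).
horizontal leg: A = 160 × 32 = 5120.00, centroid at (102.00, 16.00).
ΣA = 8640.00 mm²
ΣAx̄ = (3520.00)(11.00) + (5120.00)(102.00) = 560960.00 mm³
ΣAȳ = (3520.00)(80.00) + (5120.00)(16.00) = 363520.00 mm³
x̄ = 560960.00 / 8640.00 = 64.93 mm
ȳ = 363520.00 / 8640.00 = 42.07 mm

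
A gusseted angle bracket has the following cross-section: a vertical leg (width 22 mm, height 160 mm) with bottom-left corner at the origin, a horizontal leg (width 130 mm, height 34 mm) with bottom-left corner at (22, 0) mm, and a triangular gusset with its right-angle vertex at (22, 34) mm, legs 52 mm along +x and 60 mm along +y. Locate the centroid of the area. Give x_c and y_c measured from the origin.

x_c = 51.01 mm, y_c = 46.42 mm

vertical leg: A = 22 × 160 = 3520.00, centroid at (11.00, 80.00).
horizontal leg: A = 130 × 34 = 4420.00, centroid at (87.00, 17.00).
gusset: A = ½·52·60 = 1560.00, centroid at (39.33, 54.00).
ΣA = 9500.00 mm²
ΣAx_c = (3520.00)(11.00) + (4420.00)(87.00) + (1560.00)(39.33) = 484620.00 mm³
ΣAy_c = (3520.00)(80.00) + (4420.00)(17.00) + (1560.00)(54.00) = 440980.00 mm³
x_c = 484620.00 / 9500.00 = 51.01 mm
y_c = 440980.00 / 9500.00 = 46.42 mm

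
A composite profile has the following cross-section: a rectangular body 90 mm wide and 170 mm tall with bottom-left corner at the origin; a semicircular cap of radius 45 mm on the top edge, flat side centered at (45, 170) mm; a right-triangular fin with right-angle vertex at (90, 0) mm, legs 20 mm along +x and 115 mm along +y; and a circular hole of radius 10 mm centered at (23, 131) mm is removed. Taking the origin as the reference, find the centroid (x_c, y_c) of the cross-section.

rectangular body: A = 90 × 170 = 15300.00, centroid at (45.00, 85.00).
semicircular top: A = ½π·45² = 3180.86, centroid at (45.00, 189.10).
triangular fin: A = ½·20·115 = 1150.00, centroid at (96.67, 38.33).
hole: A = −π·10² = -314.16, centroid at (23.00, 131.00).
ΣA = 19316.70 mm²
ΣAx_c = (15300.00)(45.00) + (3180.86)(45.00) + (1150.00)(96.67) + (-314.16)(23.00) = 935579.82 mm³
ΣAy_c = (15300.00)(85.00) + (3180.86)(189.10) + (1150.00)(38.33) + (-314.16)(131.00) = 1904925.11 mm³
x_c = 935579.82 / 19316.70 = 48.43 mm
y_c = 1904925.11 / 19316.70 = 98.62 mm

x_c = 48.43 mm, y_c = 98.62 mm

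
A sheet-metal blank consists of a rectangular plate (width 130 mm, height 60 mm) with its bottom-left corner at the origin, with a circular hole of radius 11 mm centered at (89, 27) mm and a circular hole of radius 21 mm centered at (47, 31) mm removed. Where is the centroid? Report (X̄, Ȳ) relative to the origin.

plate: A = 130 × 60 = 7800.00, centroid at (65.00, 30.00).
hole 1: A = −π·11² = -380.13, centroid at (89.00, 27.00).
hole 2: A = −π·21² = -1385.44, centroid at (47.00, 31.00).
ΣA = 6034.42 mm²
ΣAX̄ = (7800.00)(65.00) + (-380.13)(89.00) + (-1385.44)(47.00) = 408052.40 mm³
ΣAȲ = (7800.00)(30.00) + (-380.13)(27.00) + (-1385.44)(31.00) = 180787.70 mm³
X̄ = 408052.40 / 6034.42 = 67.62 mm
Ȳ = 180787.70 / 6034.42 = 29.96 mm

X̄ = 67.62 mm, Ȳ = 29.96 mm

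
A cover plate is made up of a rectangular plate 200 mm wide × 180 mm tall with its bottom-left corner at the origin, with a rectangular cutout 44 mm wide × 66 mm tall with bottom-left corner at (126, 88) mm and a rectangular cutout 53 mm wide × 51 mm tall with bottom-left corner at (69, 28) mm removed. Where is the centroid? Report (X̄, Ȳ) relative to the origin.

X̄ = 95.81 mm, Ȳ = 90.28 mm

plate: A = 200 × 180 = 36000.00, centroid at (100.00, 90.00).
hole 1: A = −(44 × 66) = -2904.00, centroid at (148.00, 121.00).
hole 2: A = −(53 × 51) = -2703.00, centroid at (95.50, 53.50).
ΣA = 30393.00 mm²
ΣAX̄ = (36000.00)(100.00) + (-2904.00)(148.00) + (-2703.00)(95.50) = 2912071.50 mm³
ΣAȲ = (36000.00)(90.00) + (-2904.00)(121.00) + (-2703.00)(53.50) = 2744005.50 mm³
X̄ = 2912071.50 / 30393.00 = 95.81 mm
Ȳ = 2744005.50 / 30393.00 = 90.28 mm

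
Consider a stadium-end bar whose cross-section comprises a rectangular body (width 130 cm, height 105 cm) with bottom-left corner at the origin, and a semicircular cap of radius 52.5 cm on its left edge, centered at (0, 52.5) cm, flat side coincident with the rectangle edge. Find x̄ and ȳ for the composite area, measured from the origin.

rectangular body: A = 130 × 105 = 13650.00, centroid at (65.00, 52.50).
semicircular end: A = ½π·52.5² = 4329.51, centroid at (-22.28, 52.50).
ΣA = 17979.51 cm²
ΣAx̄ = (13650.00)(65.00) + (4329.51)(-22.28) = 790781.25 cm³
ΣAȳ = (13650.00)(52.50) + (4329.51)(52.50) = 943924.14 cm³
x̄ = 790781.25 / 17979.51 = 43.98 cm
ȳ = 943924.14 / 17979.51 = 52.50 cm

x̄ = 43.98 cm, ȳ = 52.50 cm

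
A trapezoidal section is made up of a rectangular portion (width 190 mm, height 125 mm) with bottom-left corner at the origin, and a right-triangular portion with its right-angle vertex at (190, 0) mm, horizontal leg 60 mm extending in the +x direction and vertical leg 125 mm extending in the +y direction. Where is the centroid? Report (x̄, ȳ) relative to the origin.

x̄ = 110.68 mm, ȳ = 59.66 mm

Part | A | x̄ᵢ | ȳᵢ | A·x̄ᵢ | A·ȳᵢ
rectangular portion | 23750.00 | 95.00 | 62.50 | 2256250.00 | 1484375.00
triangular portion | 3750.00 | 210.00 | 41.67 | 787500.00 | 156250.00
Σ | 27500.00 |  |  | 3043750.00 | 1640625.00
x̄ = 3043750.00 / 27500.00 = 110.68 mm
ȳ = 1640625.00 / 27500.00 = 59.66 mm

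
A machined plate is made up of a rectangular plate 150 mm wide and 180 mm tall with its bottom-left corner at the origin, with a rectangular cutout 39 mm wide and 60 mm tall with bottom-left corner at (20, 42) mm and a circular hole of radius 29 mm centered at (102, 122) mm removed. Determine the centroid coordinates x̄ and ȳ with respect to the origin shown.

plate: A = 150 × 180 = 27000.00, centroid at (75.00, 90.00).
hole 1: A = −(39 × 60) = -2340.00, centroid at (39.50, 72.00).
hole 2: A = −π·29² = -2642.08, centroid at (102.00, 122.00).
ΣA = 22017.92 mm², ΣAx̄ = 1663077.90 mm³, ΣAȳ = 1939186.31 mm³.
x̄ = 1663077.90/22017.92 = 75.53 mm; ȳ = 1939186.31/22017.92 = 88.07 mm.

x̄ = 75.53 mm, ȳ = 88.07 mm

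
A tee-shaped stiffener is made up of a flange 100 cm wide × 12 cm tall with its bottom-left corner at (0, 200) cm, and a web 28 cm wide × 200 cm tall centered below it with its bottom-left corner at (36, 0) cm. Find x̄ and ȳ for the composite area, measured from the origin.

Part | A | x̄ᵢ | ȳᵢ | A·x̄ᵢ | A·ȳᵢ
web | 5600.00 | 50.00 | 100.00 | 280000.00 | 560000.00
flange | 1200.00 | 50.00 | 206.00 | 60000.00 | 247200.00
Σ | 6800.00 |  |  | 340000.00 | 807200.00
x̄ = 340000.00 / 6800.00 = 50.00 cm
ȳ = 807200.00 / 6800.00 = 118.71 cm

x̄ = 50.00 cm, ȳ = 118.71 cm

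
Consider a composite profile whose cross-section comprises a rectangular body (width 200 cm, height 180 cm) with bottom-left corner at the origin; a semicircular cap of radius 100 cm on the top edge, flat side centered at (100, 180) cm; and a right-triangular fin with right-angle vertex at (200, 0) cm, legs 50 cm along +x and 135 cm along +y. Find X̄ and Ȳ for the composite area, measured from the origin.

X̄ = 107.15 cm, Ȳ = 125.01 cm

rectangular body: A = 200 × 180 = 36000.00, centroid at (100.00, 90.00).
semicircular top: A = ½π·100² = 15707.96, centroid at (100.00, 222.44).
triangular fin: A = ½·50·135 = 3375.00, centroid at (216.67, 45.00).
ΣA = 55082.96 cm²
ΣAX̄ = (36000.00)(100.00) + (15707.96)(100.00) + (3375.00)(216.67) = 5902046.33 cm³
ΣAȲ = (36000.00)(90.00) + (15707.96)(222.44) + (3375.00)(45.00) = 6885975.05 cm³
X̄ = 5902046.33 / 55082.96 = 107.15 cm
Ȳ = 6885975.05 / 55082.96 = 125.01 cm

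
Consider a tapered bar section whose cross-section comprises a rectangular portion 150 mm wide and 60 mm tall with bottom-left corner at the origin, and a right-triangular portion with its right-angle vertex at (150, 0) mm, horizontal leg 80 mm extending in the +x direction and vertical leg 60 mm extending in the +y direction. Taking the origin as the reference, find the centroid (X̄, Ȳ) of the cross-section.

X̄ = 96.40 mm, Ȳ = 27.89 mm

rectangular portion: A = 150 × 60 = 9000.00, centroid at (75.00, 30.00).
triangular portion: A = ½·80·60 = 2400.00, centroid at (176.67, 20.00).
ΣA = 11400.00 mm², ΣAX̄ = 1099000.00 mm³, ΣAȲ = 318000.00 mm³.
X̄ = 1099000.00/11400.00 = 96.40 mm; Ȳ = 318000.00/11400.00 = 27.89 mm.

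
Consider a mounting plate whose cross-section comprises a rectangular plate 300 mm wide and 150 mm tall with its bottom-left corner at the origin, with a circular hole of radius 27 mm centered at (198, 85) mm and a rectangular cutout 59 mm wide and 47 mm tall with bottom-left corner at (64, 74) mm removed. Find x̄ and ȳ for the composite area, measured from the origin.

Part | A | x̄ᵢ | ȳᵢ | A·x̄ᵢ | A·ȳᵢ
plate | 45000.00 | 150.00 | 75.00 | 6750000.00 | 3375000.00
hole 1 | -2290.22 | 198.00 | 85.00 | -453463.77 | -194668.79
hole 2 | -2773.00 | 93.50 | 97.50 | -259275.50 | -270367.50
Σ | 39936.78 |  |  | 6037260.73 | 2909963.71
x̄ = 6037260.73 / 39936.78 = 151.17 mm
ȳ = 2909963.71 / 39936.78 = 72.86 mm

x̄ = 151.17 mm, ȳ = 72.86 mm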